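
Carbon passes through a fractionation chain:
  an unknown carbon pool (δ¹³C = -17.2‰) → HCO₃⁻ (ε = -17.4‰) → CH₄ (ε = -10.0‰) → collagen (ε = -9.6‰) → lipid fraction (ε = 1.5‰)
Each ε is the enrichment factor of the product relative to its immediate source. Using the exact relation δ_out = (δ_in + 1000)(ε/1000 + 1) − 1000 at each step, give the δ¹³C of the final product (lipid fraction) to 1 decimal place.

step 1: δ = (-17.20 + 1000)·(-17.4/1000 + 1) − 1000 = -34.30‰
step 2: δ = (-34.30 + 1000)·(-10.0/1000 + 1) − 1000 = -43.96‰
step 3: δ = (-43.96 + 1000)·(-9.6/1000 + 1) − 1000 = -53.14‰
step 4: δ = (-53.14 + 1000)·(1.5/1000 + 1) − 1000 = -51.72‰

-51.7‰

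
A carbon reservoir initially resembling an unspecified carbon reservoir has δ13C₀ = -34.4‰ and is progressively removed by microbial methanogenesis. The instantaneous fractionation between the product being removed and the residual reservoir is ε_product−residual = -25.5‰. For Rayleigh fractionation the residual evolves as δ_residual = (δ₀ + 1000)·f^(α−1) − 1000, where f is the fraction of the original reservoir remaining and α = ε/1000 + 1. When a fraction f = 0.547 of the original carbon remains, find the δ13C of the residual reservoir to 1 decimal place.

Rayleigh residual: δ_res = (δ₀ + 1000)·f^(α−1) − 1000
α = ε/1000 + 1 = 0.97450, so α − 1 = -0.02550
f^(α−1) = 0.547^(-0.02550) = 1.015503
δ_res = (-34.4 + 1000) × 1.015503 − 1000 = 980.570 − 1000 = -19.43‰

-19.4‰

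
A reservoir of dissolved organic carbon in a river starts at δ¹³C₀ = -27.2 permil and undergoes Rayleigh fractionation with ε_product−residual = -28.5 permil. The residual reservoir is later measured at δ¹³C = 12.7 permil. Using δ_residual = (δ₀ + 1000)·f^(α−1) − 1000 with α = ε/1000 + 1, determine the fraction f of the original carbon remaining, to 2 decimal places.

α − 1 = ε/1000 = -0.0285
(δ_res + 1000)/(δ₀ + 1000) = (12.7 + 1000)/(-27.2 + 1000) = 1012.7/972.8 = 1.041016
f = 1.041016^(1/-0.0285) = exp(ln(1.041016)/-0.0285) = exp(0.04020/-0.0285)
f = exp(-1.4104) = 0.2440

0.24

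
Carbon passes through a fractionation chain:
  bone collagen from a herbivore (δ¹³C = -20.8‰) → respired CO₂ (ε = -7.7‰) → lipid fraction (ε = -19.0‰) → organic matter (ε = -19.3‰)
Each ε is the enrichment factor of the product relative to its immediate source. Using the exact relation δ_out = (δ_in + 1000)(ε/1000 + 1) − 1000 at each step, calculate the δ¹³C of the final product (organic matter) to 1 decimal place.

-65.2‰

step 1: δ = (-20.80 + 1000)·(-7.7/1000 + 1) − 1000 = -28.34‰
step 2: δ = (-28.34 + 1000)·(-19.0/1000 + 1) − 1000 = -46.80‰
step 3: δ = (-46.80 + 1000)·(-19.3/1000 + 1) − 1000 = -65.20‰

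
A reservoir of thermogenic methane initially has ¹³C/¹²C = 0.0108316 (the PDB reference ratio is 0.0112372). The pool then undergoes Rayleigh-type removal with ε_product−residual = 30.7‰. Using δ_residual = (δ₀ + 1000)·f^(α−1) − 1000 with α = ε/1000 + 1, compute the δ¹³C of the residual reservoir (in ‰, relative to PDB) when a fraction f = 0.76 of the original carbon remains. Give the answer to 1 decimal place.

δ₀ = (0.0108316/0.0112372 − 1)×1000 = (0.963906 − 1)×1000 = -36.094‰
α − 1 = ε/1000 = 0.0307
f^(α−1) = 0.76^(0.0307) = 0.991610
δ_res = (-36.094 + 1000) × 0.991610 − 1000 = 955.819 − 1000 = -44.18‰

-44.2‰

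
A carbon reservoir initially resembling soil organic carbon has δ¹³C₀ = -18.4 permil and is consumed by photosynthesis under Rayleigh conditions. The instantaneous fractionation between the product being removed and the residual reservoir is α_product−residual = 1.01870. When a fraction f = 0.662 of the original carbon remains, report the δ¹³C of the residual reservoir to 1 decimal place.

Rayleigh residual: δ_res = (δ₀ + 1000)·f^(α−1) − 1000
α − 1 = 0.01870
f^(α−1) = 0.662^(0.01870) = 0.992316
δ_res = (-18.4 + 1000) × 0.992316 − 1000 = 974.057 − 1000 = -25.94 permil

-25.9 permil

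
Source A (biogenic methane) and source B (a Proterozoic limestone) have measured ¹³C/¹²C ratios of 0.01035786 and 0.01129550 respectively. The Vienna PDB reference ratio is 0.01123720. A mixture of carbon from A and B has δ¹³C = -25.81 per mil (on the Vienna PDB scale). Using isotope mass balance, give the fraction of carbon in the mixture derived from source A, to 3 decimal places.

0.371

δ_A = (0.01035786/0.01123720 − 1)×1000 = (0.921747 − 1)×1000 = -78.253 per mil
δ_B = (0.01129550/0.01123720 − 1)×1000 = (1.005188 − 1)×1000 = 5.188 per mil
f_A = (δ_mix − δ_B)/(δ_A − δ_B) = (-25.81 − (5.188))/(-78.253 − (5.188))
f_A = -30.998 / -83.441 = 0.3715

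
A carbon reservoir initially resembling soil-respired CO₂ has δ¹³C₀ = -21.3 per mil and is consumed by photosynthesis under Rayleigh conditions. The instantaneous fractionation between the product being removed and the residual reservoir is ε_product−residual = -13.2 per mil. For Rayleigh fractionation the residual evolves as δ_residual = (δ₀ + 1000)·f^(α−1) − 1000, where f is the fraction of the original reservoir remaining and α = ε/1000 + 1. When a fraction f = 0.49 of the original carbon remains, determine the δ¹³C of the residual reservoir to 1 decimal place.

Rayleigh residual: δ_res = (δ₀ + 1000)·f^(α−1) − 1000
α = ε/1000 + 1 = 0.98680, so α − 1 = -0.01320
f^(α−1) = 0.49^(-0.01320) = 1.009461
δ_res = (-21.3 + 1000) × 1.009461 − 1000 = 987.959 − 1000 = -12.04 per mil

-12.0 per mil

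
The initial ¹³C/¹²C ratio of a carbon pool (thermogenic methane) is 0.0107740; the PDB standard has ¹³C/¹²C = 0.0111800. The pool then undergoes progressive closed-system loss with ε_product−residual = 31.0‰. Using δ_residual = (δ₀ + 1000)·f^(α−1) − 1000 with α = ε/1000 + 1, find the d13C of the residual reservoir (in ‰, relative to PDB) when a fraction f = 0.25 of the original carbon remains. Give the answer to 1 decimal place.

-76.9‰

δ₀ = (0.0107740/0.0111800 − 1)×1000 = (0.963685 − 1)×1000 = -36.315‰
α − 1 = ε/1000 = 0.0310
f^(α−1) = 0.25^(0.0310) = 0.957935
δ_res = (-36.315 + 1000) × 0.957935 − 1000 = 923.148 − 1000 = -76.85‰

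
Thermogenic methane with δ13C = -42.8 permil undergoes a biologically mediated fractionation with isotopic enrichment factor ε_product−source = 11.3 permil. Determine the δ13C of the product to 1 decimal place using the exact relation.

Exactly, δ_product = (δ_source + 1000)·(ε/1000 + 1) − 1000.
δ_product = (-42.8 + 1000) × (11.3/1000 + 1) − 1000
δ_product = -31.98 permil

-32.0 permil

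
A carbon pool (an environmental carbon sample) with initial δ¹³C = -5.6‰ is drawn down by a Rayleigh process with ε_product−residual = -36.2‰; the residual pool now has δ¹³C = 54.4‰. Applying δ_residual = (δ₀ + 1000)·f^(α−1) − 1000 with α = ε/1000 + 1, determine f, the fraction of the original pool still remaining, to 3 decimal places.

0.198

α − 1 = ε/1000 = -0.0362
(δ_res + 1000)/(δ₀ + 1000) = (54.4 + 1000)/(-5.6 + 1000) = 1054.4/994.4 = 1.060338
f = 1.060338^(1/-0.0362) = exp(ln(1.060338)/-0.0362) = exp(0.05859/-0.0362)
f = exp(-1.6184) = 0.1982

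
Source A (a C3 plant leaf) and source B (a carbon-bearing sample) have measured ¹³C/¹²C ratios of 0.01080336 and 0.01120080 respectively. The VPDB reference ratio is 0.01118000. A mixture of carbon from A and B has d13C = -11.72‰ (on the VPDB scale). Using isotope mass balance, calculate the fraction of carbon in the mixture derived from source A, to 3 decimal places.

δ_A = (0.01080336/0.01118000 − 1)×1000 = (0.966311 − 1)×1000 = -33.689‰
δ_B = (0.01120080/0.01118000 − 1)×1000 = (1.001860 − 1)×1000 = 1.860‰
f_A = (δ_mix − δ_B)/(δ_A − δ_B) = (-11.72 − (1.860))/(-33.689 − (1.860))
f_A = -13.580 / -35.549 = 0.3820

0.382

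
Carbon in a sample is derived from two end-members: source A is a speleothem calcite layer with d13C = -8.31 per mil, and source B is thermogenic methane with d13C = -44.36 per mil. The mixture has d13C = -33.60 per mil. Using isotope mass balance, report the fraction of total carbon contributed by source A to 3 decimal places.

0.298

δ_mix = f_A·δ_A + (1 − f_A)·δ_B  ⇒  f_A = (δ_mix − δ_B)/(δ_A − δ_B)
f_A = (-33.60 − (-44.36)) / (-8.31 − (-44.36))
f_A = 10.76 / 36.05 = 0.2985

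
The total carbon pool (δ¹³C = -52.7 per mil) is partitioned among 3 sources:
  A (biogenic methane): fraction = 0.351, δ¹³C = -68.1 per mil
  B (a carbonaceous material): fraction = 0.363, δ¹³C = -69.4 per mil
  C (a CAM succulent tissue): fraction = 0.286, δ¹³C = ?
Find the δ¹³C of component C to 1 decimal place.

Isotope mass balance: δ_bulk = Σ fᵢ·δᵢ.
-52.7 = 0.351×(-68.1) + 0.363×(-69.4) + 0.286×δ_C
0.286·δ_C = -52.7 − (-49.095) = -3.605
δ_C = -3.605 / 0.286 = -12.60 per mil

-12.6 per mil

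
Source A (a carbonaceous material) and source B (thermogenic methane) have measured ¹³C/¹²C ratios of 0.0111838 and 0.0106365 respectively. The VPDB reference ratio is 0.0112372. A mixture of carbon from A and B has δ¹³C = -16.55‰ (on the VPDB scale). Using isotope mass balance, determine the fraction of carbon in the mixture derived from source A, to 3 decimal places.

0.758

δ_A = (0.0111838/0.0112372 − 1)×1000 = (0.995248 − 1)×1000 = -4.752‰
δ_B = (0.0106365/0.0112372 − 1)×1000 = (0.946544 − 1)×1000 = -53.456‰
f_A = (δ_mix − δ_B)/(δ_A − δ_B) = (-16.55 − (-53.456))/(-4.752 − (-53.456))
f_A = 36.906 / 48.704 = 0.7578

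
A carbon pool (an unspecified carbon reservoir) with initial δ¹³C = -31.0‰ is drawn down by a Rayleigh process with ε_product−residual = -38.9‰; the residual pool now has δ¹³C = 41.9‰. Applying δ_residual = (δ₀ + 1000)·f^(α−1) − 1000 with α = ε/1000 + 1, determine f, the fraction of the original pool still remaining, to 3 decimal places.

α − 1 = ε/1000 = -0.0389
(δ_res + 1000)/(δ₀ + 1000) = (41.9 + 1000)/(-31.0 + 1000) = 1041.9/969.0 = 1.075232
f = 1.075232^(1/-0.0389) = exp(ln(1.075232)/-0.0389) = exp(0.07254/-0.0389)
f = exp(-1.8647) = 0.1549

0.155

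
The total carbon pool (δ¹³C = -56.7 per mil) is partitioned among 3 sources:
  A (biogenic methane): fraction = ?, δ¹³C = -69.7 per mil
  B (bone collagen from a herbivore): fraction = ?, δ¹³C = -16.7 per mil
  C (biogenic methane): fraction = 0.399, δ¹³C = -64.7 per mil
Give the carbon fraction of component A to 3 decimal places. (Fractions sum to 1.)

Let f_A and f_B be the unknown fractions; fractions sum to 1 so f_A + f_B = 0.601.
Mass balance: Σ fᵢ·δᵢ = δ_bulk ⇒ f_A·(-69.7) + f_B·(-16.7) = -56.7 − (-25.815) = -30.885
Substitute f_B = 0.601 − f_A:
f_A·(-69.7 − -16.7) = -30.885 − 0.601×(-16.7) = -20.848
f_A = -20.848 / -53.0 = 0.3934

0.393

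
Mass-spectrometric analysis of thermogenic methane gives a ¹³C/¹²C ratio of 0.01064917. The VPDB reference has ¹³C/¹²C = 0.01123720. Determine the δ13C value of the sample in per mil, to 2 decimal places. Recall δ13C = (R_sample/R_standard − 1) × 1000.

δ13C = (R_sample / R_standard − 1) × 1000
R_sample / R_standard = 0.01064917 / 0.01123720 = 0.947671
δ13C = (0.947671 − 1) × 1000 = -52.329 per mil

-52.33 per mil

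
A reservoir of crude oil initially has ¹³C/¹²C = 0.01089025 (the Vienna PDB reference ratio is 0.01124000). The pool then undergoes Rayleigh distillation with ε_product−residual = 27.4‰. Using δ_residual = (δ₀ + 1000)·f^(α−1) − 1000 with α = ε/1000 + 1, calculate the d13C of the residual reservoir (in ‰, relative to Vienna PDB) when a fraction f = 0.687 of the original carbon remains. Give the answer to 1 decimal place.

δ₀ = (0.01089025/0.01124000 − 1)×1000 = (0.968883 − 1)×1000 = -31.117‰
α − 1 = ε/1000 = 0.0274
f^(α−1) = 0.687^(0.0274) = 0.989766
δ_res = (-31.117 + 1000) × 0.989766 − 1000 = 958.968 − 1000 = -41.03‰

-41.0‰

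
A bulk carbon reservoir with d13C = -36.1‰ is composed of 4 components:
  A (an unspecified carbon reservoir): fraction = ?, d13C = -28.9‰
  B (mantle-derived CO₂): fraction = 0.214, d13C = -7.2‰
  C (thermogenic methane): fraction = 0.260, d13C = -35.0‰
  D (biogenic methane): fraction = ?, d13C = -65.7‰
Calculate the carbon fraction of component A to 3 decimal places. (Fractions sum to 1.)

Let f_A and f_D be the unknown fractions; fractions sum to 1 so f_A + f_D = 0.526.
Mass balance: Σ fᵢ·δᵢ = δ_bulk ⇒ f_A·(-28.9) + f_D·(-65.7) = -36.1 − (-10.641) = -25.459
Substitute f_D = 0.526 − f_A:
f_A·(-28.9 − -65.7) = -25.459 − 0.526×(-65.7) = 9.099
f_A = 9.099 / 36.8 = 0.2473

0.247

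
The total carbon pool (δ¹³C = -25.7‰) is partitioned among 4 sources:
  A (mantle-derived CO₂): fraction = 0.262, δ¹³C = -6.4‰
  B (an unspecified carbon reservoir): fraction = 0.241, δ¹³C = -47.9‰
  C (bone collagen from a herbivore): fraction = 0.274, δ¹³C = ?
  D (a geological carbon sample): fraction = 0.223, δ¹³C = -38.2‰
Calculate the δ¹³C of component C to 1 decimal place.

-14.5‰

Isotope mass balance: δ_bulk = Σ fᵢ·δᵢ.
-25.7 = 0.262×(-6.4) + 0.241×(-47.9) + 0.274×δ_C + 0.223×(-38.2)
0.274·δ_C = -25.7 − (-21.739) = -3.961
δ_C = -3.961 / 0.274 = -14.46‰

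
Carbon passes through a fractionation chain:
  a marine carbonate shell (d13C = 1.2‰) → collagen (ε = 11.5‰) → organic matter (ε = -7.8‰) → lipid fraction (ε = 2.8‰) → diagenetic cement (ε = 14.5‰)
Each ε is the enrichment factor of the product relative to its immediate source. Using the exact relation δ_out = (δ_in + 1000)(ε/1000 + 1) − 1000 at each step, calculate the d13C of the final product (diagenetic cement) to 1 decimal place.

step 1: δ = (1.20 + 1000)·(11.5/1000 + 1) − 1000 = 12.71‰
step 2: δ = (12.71 + 1000)·(-7.8/1000 + 1) − 1000 = 4.81‰
step 3: δ = (4.81 + 1000)·(2.8/1000 + 1) − 1000 = 7.63‰
step 4: δ = (7.63 + 1000)·(14.5/1000 + 1) − 1000 = 22.24‰

22.2‰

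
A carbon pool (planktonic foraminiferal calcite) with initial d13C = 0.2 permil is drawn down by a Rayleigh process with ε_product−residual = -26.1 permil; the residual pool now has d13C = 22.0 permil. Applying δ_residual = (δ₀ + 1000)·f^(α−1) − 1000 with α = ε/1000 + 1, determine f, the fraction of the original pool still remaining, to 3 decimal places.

α − 1 = ε/1000 = -0.0261
(δ_res + 1000)/(δ₀ + 1000) = (22.0 + 1000)/(0.2 + 1000) = 1022.0/1000.2 = 1.021796
f = 1.021796^(1/-0.0261) = exp(ln(1.021796)/-0.0261) = exp(0.02156/-0.0261)
f = exp(-0.8261) = 0.4377

0.438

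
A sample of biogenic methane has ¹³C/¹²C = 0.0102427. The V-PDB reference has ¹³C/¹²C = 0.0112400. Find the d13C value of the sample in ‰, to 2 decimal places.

-88.73‰

d13C = (R_sample / R_standard − 1) × 1000
R_sample / R_standard = 0.0102427 / 0.0112400 = 0.911272
d13C = (0.911272 − 1) × 1000 = -88.728‰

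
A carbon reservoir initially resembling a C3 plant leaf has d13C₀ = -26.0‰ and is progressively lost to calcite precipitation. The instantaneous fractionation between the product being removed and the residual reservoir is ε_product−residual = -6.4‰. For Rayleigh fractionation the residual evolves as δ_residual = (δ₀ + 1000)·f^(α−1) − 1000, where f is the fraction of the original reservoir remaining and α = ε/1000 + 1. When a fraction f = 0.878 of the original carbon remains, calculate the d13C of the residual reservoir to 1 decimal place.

-25.2‰

Rayleigh residual: δ_res = (δ₀ + 1000)·f^(α−1) − 1000
α = ε/1000 + 1 = 0.99360, so α − 1 = -0.00640
f^(α−1) = 0.878^(-0.00640) = 1.000833
δ_res = (-26.0 + 1000) × 1.000833 − 1000 = 974.811 − 1000 = -25.19‰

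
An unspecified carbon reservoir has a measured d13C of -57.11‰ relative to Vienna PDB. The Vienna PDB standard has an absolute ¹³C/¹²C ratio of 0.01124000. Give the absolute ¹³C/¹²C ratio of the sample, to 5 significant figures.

0.010598

R_sample = R_standard × (d13C/1000 + 1)
R_sample = 0.01124000 × (-57.11/1000 + 1) = 0.01124000 × 0.942890
R_sample = 0.0105981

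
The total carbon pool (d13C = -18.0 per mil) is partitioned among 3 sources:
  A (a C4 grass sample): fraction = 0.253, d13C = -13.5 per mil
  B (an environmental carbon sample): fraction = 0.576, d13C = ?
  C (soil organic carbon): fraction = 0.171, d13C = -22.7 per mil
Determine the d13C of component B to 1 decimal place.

Isotope mass balance: δ_bulk = Σ fᵢ·δᵢ.
-18.0 = 0.253×(-13.5) + 0.576×δ_B + 0.171×(-22.7)
0.576·δ_B = -18.0 − (-7.297) = -10.703
δ_B = -10.703 / 0.576 = -18.58 per mil

-18.6 per mil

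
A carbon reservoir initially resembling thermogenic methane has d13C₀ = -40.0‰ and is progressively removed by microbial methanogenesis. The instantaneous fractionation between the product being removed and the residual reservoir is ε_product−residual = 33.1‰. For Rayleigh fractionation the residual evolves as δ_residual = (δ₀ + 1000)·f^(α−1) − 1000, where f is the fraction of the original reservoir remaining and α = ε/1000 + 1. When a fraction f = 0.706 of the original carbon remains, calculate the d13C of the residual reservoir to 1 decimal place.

-51.0‰

Rayleigh residual: δ_res = (δ₀ + 1000)·f^(α−1) − 1000
α = ε/1000 + 1 = 1.03310, so α − 1 = 0.03310
f^(α−1) = 0.706^(0.03310) = 0.988543
δ_res = (-40.0 + 1000) × 0.988543 − 1000 = 949.001 − 1000 = -51.00‰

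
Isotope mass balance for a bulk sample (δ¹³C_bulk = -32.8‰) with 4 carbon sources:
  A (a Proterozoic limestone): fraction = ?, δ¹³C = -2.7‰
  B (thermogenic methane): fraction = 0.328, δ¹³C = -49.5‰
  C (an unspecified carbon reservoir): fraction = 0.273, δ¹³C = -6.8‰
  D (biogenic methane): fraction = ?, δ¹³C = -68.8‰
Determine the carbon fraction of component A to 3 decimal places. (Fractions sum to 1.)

Let f_A and f_D be the unknown fractions; fractions sum to 1 so f_A + f_D = 0.399.
Mass balance: Σ fᵢ·δᵢ = δ_bulk ⇒ f_A·(-2.7) + f_D·(-68.8) = -32.8 − (-18.092) = -14.708
Substitute f_D = 0.399 − f_A:
f_A·(-2.7 − -68.8) = -14.708 − 0.399×(-68.8) = 12.744
f_A = 12.744 / 66.1 = 0.1928

0.193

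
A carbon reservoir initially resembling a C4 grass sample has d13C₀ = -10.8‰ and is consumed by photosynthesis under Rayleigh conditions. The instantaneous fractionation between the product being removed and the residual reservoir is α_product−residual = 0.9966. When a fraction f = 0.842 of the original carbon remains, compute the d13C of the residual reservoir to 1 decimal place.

Rayleigh residual: δ_res = (δ₀ + 1000)·f^(α−1) − 1000
α − 1 = -0.00340
f^(α−1) = 0.842^(-0.00340) = 1.000585
δ_res = (-10.8 + 1000) × 1.000585 − 1000 = 989.779 − 1000 = -10.22‰

-10.2‰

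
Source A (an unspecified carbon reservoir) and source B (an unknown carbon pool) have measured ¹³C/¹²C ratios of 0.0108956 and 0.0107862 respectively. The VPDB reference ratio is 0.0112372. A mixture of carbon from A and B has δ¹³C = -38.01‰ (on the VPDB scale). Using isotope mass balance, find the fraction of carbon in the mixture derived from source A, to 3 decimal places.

0.218

δ_A = (0.0108956/0.0112372 − 1)×1000 = (0.969601 − 1)×1000 = -30.399‰
δ_B = (0.0107862/0.0112372 − 1)×1000 = (0.959865 − 1)×1000 = -40.135‰
f_A = (δ_mix − δ_B)/(δ_A − δ_B) = (-38.01 − (-40.135))/(-30.399 − (-40.135))
f_A = 2.125 / 9.736 = 0.2182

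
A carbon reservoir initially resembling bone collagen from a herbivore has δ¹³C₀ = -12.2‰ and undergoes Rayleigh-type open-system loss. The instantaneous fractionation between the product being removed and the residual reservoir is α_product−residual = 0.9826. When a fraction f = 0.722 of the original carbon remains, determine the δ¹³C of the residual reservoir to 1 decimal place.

-6.6‰

Rayleigh residual: δ_res = (δ₀ + 1000)·f^(α−1) − 1000
α − 1 = -0.01740
f^(α−1) = 0.722^(-0.01740) = 1.005684
δ_res = (-12.2 + 1000) × 1.005684 − 1000 = 993.414 − 1000 = -6.59‰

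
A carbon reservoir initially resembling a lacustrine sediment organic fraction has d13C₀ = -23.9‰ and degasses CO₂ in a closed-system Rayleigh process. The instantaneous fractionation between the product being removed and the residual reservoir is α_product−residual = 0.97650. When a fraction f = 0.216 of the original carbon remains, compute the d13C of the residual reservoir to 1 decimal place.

Rayleigh residual: δ_res = (δ₀ + 1000)·f^(α−1) − 1000
α − 1 = -0.02350
f^(α−1) = 0.216^(-0.02350) = 1.036670
δ_res = (-23.9 + 1000) × 1.036670 − 1000 = 1011.893 − 1000 = 11.89‰

11.9‰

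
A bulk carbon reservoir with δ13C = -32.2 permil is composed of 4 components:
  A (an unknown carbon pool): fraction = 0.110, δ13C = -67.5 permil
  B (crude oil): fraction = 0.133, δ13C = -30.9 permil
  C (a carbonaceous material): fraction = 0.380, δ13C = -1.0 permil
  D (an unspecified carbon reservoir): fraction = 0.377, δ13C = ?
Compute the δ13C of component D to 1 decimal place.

-53.8 permil

Isotope mass balance: δ_bulk = Σ fᵢ·δᵢ.
-32.2 = 0.110×(-67.5) + 0.133×(-30.9) + 0.380×(-1.0) + 0.377×δ_D
0.377·δ_D = -32.2 − (-11.915) = -20.285
δ_D = -20.285 / 0.377 = -53.81 permil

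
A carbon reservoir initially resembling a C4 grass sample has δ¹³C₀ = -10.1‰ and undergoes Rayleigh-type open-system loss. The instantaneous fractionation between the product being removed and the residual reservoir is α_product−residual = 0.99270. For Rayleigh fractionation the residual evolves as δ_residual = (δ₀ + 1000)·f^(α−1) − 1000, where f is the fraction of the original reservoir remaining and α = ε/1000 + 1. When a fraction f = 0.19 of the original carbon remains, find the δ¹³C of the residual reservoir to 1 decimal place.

Rayleigh residual: δ_res = (δ₀ + 1000)·f^(α−1) − 1000
α − 1 = -0.00730
f^(α−1) = 0.19^(-0.00730) = 1.012197
δ_res = (-10.1 + 1000) × 1.012197 − 1000 = 1001.974 − 1000 = 1.97‰

2.0‰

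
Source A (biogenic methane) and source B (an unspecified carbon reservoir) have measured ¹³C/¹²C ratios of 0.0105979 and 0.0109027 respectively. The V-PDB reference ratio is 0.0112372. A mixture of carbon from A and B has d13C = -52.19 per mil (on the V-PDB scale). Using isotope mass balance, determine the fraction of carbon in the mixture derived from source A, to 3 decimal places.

0.827

δ_A = (0.0105979/0.0112372 − 1)×1000 = (0.943109 − 1)×1000 = -56.891 per mil
δ_B = (0.0109027/0.0112372 − 1)×1000 = (0.970233 − 1)×1000 = -29.767 per mil
f_A = (δ_mix − δ_B)/(δ_A − δ_B) = (-52.19 − (-29.767))/(-56.891 − (-29.767))
f_A = -22.423 / -27.124 = 0.8267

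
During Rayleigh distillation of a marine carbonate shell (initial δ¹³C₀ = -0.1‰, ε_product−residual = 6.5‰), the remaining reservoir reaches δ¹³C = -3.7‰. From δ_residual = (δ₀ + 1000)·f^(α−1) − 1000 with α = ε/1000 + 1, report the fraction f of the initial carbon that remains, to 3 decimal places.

α − 1 = ε/1000 = 0.0065
(δ_res + 1000)/(δ₀ + 1000) = (-3.7 + 1000)/(-0.1 + 1000) = 996.3/999.9 = 0.996400
f = 0.996400^(1/0.0065) = exp(ln(0.996400)/0.0065) = exp(-0.00361/0.0065)
f = exp(-0.5549) = 0.5741

0.574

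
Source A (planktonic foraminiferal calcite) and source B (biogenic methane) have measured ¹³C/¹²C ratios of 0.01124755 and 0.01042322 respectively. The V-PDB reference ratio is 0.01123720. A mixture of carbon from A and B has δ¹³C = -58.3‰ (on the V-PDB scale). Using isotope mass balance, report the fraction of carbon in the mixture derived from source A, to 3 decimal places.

δ_A = (0.01124755/0.01123720 − 1)×1000 = (1.000921 − 1)×1000 = 0.921‰
δ_B = (0.01042322/0.01123720 − 1)×1000 = (0.927564 − 1)×1000 = -72.436‰
f_A = (δ_mix − δ_B)/(δ_A − δ_B) = (-58.3 − (-72.436))/(0.921 − (-72.436))
f_A = 14.136 / 73.357 = 0.1927

0.193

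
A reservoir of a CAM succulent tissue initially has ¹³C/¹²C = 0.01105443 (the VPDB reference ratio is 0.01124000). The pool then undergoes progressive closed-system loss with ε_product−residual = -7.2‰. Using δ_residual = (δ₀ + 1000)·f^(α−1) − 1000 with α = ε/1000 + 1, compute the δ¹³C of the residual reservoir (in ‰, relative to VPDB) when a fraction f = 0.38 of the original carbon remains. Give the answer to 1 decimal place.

-9.6‰

δ₀ = (0.01105443/0.01124000 − 1)×1000 = (0.983490 − 1)×1000 = -16.510‰
α − 1 = ε/1000 = -0.0072
f^(α−1) = 0.38^(-0.0072) = 1.006991
δ_res = (-16.510 + 1000) × 1.006991 − 1000 = 990.366 − 1000 = -9.63‰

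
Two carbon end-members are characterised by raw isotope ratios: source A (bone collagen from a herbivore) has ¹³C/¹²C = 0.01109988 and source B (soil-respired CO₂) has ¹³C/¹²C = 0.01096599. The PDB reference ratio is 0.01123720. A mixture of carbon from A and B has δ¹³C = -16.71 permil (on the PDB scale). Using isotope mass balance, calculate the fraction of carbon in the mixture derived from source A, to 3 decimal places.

δ_A = (0.01109988/0.01123720 − 1)×1000 = (0.987780 − 1)×1000 = -12.220 permil
δ_B = (0.01096599/0.01123720 − 1)×1000 = (0.975865 − 1)×1000 = -24.135 permil
f_A = (δ_mix − δ_B)/(δ_A − δ_B) = (-16.71 − (-24.135))/(-12.220 − (-24.135))
f_A = 7.425 / 11.915 = 0.6232

0.623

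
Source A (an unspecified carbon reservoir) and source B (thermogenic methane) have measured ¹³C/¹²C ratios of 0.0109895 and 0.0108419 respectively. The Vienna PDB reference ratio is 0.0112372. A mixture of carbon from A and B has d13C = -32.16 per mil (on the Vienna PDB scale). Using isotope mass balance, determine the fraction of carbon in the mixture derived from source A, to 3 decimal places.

0.230

δ_A = (0.0109895/0.0112372 − 1)×1000 = (0.977957 − 1)×1000 = -22.043 per mil
δ_B = (0.0108419/0.0112372 − 1)×1000 = (0.964822 − 1)×1000 = -35.178 per mil
f_A = (δ_mix − δ_B)/(δ_A − δ_B) = (-32.16 − (-35.178))/(-22.043 − (-35.178))
f_A = 3.018 / 13.135 = 0.2298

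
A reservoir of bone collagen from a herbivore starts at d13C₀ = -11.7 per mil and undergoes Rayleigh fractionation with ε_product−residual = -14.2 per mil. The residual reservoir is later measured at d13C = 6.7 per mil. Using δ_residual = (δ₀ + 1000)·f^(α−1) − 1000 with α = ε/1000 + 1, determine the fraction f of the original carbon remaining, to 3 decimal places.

0.273

α − 1 = ε/1000 = -0.0142
(δ_res + 1000)/(δ₀ + 1000) = (6.7 + 1000)/(-11.7 + 1000) = 1006.7/988.3 = 1.018618
f = 1.018618^(1/-0.0142) = exp(ln(1.018618)/-0.0142) = exp(0.01845/-0.0142)
f = exp(-1.2991) = 0.2728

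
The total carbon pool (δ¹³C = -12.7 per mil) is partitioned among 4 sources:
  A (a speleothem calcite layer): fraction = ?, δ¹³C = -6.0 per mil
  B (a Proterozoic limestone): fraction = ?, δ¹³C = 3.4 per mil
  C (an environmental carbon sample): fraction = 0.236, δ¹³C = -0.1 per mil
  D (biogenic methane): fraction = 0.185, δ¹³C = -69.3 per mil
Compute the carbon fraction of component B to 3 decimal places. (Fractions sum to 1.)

0.385

Let f_B and f_A be the unknown fractions; fractions sum to 1 so f_B + f_A = 0.579.
Mass balance: Σ fᵢ·δᵢ = δ_bulk ⇒ f_B·(3.4) + f_A·(-6.0) = -12.7 − (-12.844) = 0.144
Substitute f_A = 0.579 − f_B:
f_B·(3.4 − -6.0) = 0.144 − 0.579×(-6.0) = 3.618
f_B = 3.618 / 9.4 = 0.3849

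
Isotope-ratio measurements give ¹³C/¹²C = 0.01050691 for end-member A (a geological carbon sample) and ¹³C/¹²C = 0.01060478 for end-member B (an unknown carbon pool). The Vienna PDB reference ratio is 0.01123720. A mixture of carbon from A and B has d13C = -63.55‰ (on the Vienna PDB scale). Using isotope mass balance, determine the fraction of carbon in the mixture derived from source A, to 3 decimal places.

0.835

δ_A = (0.01050691/0.01123720 − 1)×1000 = (0.935011 − 1)×1000 = -64.989‰
δ_B = (0.01060478/0.01123720 − 1)×1000 = (0.943721 − 1)×1000 = -56.279‰
f_A = (δ_mix − δ_B)/(δ_A − δ_B) = (-63.55 − (-56.279))/(-64.989 − (-56.279))
f_A = -7.271 / -8.709 = 0.8348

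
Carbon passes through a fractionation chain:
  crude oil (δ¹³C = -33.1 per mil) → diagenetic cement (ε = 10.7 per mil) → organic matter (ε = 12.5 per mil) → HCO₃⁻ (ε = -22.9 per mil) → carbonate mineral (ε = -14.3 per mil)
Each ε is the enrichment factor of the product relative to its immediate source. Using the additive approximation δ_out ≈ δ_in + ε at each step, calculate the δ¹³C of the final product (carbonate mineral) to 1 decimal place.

step 1: δ ≈ -33.1 + (10.7) = -22.4 per mil
step 2: δ ≈ -22.4 + (12.5) = -9.9 per mil
step 3: δ ≈ -9.9 + (-22.9) = -32.8 per mil
step 4: δ ≈ -32.8 + (-14.3) = -47.1 per mil

-47.1 per mil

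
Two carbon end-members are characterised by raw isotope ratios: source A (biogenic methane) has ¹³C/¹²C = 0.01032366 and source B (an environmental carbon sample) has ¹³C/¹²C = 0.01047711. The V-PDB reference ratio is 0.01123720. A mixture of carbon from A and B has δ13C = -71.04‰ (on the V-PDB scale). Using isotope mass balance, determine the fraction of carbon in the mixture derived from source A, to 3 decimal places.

δ_A = (0.01032366/0.01123720 − 1)×1000 = (0.918704 − 1)×1000 = -81.296‰
δ_B = (0.01047711/0.01123720 − 1)×1000 = (0.932359 − 1)×1000 = -67.641‰
f_A = (δ_mix − δ_B)/(δ_A − δ_B) = (-71.04 − (-67.641))/(-81.296 − (-67.641))
f_A = -3.399 / -13.656 = 0.2489

0.249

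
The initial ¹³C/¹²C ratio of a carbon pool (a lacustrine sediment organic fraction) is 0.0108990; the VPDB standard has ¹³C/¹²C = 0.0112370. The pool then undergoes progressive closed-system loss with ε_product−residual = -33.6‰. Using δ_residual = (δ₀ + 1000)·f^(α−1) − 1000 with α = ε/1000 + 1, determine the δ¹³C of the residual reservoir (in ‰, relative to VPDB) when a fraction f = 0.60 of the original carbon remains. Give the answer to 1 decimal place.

-13.3‰

δ₀ = (0.0108990/0.0112370 − 1)×1000 = (0.969921 − 1)×1000 = -30.079‰
α − 1 = ε/1000 = -0.0336
f^(α−1) = 0.60^(-0.0336) = 1.017312
δ_res = (-30.079 + 1000) × 1.017312 − 1000 = 986.712 − 1000 = -13.29‰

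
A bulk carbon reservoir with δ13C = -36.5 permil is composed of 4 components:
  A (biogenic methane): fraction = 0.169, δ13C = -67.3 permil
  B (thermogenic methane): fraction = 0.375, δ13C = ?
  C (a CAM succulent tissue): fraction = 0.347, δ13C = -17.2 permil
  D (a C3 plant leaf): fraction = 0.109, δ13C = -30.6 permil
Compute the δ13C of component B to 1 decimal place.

-42.2 permil

Isotope mass balance: δ_bulk = Σ fᵢ·δᵢ.
-36.5 = 0.169×(-67.3) + 0.375×δ_B + 0.347×(-17.2) + 0.109×(-30.6)
0.375·δ_B = -36.5 − (-20.677) = -15.823
δ_B = -15.823 / 0.375 = -42.19 permil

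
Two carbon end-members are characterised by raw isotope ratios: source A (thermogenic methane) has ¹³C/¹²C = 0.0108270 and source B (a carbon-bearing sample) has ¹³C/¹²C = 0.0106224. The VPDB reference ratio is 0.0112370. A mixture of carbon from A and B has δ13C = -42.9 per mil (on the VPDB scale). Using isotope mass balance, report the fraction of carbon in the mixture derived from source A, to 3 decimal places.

δ_A = (0.0108270/0.0112370 − 1)×1000 = (0.963513 − 1)×1000 = -36.487 per mil
δ_B = (0.0106224/0.0112370 − 1)×1000 = (0.945306 − 1)×1000 = -54.694 per mil
f_A = (δ_mix − δ_B)/(δ_A − δ_B) = (-42.9 − (-54.694))/(-36.487 − (-54.694))
f_A = 11.794 / 18.208 = 0.6478

0.648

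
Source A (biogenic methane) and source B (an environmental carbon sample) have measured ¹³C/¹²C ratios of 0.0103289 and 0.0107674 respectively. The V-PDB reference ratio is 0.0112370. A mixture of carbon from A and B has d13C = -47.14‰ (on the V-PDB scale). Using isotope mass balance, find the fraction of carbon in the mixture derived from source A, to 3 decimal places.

0.137

δ_A = (0.0103289/0.0112370 − 1)×1000 = (0.919187 − 1)×1000 = -80.813‰
δ_B = (0.0107674/0.0112370 − 1)×1000 = (0.958209 − 1)×1000 = -41.791‰
f_A = (δ_mix − δ_B)/(δ_A − δ_B) = (-47.14 − (-41.791))/(-80.813 − (-41.791))
f_A = -5.349 / -39.023 = 0.1371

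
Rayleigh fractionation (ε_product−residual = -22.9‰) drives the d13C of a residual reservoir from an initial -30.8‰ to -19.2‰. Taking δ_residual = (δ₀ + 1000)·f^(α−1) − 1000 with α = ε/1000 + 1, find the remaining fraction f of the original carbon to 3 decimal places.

0.595

α − 1 = ε/1000 = -0.0229
(δ_res + 1000)/(δ₀ + 1000) = (-19.2 + 1000)/(-30.8 + 1000) = 980.8/969.2 = 1.011969
f = 1.011969^(1/-0.0229) = exp(ln(1.011969)/-0.0229) = exp(0.01190/-0.0229)
f = exp(-0.5195) = 0.5948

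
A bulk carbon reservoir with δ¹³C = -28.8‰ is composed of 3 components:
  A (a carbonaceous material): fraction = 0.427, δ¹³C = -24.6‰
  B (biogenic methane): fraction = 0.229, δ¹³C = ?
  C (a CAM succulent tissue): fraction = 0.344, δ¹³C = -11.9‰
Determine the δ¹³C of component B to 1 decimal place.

Isotope mass balance: δ_bulk = Σ fᵢ·δᵢ.
-28.8 = 0.427×(-24.6) + 0.229×δ_B + 0.344×(-11.9)
0.229·δ_B = -28.8 − (-14.598) = -14.202
δ_B = -14.202 / 0.229 = -62.02‰

-62.0‰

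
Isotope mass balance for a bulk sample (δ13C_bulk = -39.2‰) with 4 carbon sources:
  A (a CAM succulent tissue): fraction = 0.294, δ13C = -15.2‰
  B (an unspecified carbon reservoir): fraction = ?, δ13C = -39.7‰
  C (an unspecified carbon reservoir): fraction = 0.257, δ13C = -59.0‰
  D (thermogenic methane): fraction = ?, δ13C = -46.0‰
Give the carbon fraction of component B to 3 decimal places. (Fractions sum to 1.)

0.172

Let f_B and f_D be the unknown fractions; fractions sum to 1 so f_B + f_D = 0.449.
Mass balance: Σ fᵢ·δᵢ = δ_bulk ⇒ f_B·(-39.7) + f_D·(-46.0) = -39.2 − (-19.632) = -19.568
Substitute f_D = 0.449 − f_B:
f_B·(-39.7 − -46.0) = -19.568 − 0.449×(-46.0) = 1.086
f_B = 1.086 / 6.3 = 0.1723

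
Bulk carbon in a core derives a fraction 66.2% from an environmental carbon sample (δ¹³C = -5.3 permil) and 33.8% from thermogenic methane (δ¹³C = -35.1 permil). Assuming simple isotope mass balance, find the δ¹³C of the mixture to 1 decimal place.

δ_mix = f_A·δ_A + f_B·δ_B
δ_mix = 0.662 × (-5.3) + 0.338 × (-35.1)
δ_mix = -3.51 + -11.86 = -15.37 permil

-15.4 permil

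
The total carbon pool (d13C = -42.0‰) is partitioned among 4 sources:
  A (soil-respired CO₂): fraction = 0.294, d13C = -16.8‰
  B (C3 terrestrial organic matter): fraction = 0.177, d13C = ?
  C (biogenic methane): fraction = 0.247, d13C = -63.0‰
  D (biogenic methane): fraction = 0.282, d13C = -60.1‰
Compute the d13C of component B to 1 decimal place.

Isotope mass balance: δ_bulk = Σ fᵢ·δᵢ.
-42.0 = 0.294×(-16.8) + 0.177×δ_B + 0.247×(-63.0) + 0.282×(-60.1)
0.177·δ_B = -42.0 − (-37.448) = -4.552
δ_B = -4.552 / 0.177 = -25.72‰

-25.7‰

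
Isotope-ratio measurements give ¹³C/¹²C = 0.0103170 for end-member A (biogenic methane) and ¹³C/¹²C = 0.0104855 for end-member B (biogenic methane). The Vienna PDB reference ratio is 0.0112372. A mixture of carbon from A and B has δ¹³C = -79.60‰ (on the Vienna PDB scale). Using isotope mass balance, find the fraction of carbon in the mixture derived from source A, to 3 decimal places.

δ_A = (0.0103170/0.0112372 − 1)×1000 = (0.918111 − 1)×1000 = -81.889‰
δ_B = (0.0104855/0.0112372 − 1)×1000 = (0.933106 − 1)×1000 = -66.894‰
f_A = (δ_mix − δ_B)/(δ_A − δ_B) = (-79.60 − (-66.894))/(-81.889 − (-66.894))
f_A = -12.706 / -14.995 = 0.8474

0.847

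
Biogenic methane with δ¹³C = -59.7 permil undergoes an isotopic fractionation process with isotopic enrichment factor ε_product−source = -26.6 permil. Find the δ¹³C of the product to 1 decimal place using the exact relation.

-84.7 permil

To first order, δ_product ≈ δ_source + ε = -86.3 permil.
Exactly, δ_product = (δ_source + 1000)·(ε/1000 + 1) − 1000.
δ_product = (-59.7 + 1000) × (-26.6/1000 + 1) − 1000
δ_product = -84.71 permil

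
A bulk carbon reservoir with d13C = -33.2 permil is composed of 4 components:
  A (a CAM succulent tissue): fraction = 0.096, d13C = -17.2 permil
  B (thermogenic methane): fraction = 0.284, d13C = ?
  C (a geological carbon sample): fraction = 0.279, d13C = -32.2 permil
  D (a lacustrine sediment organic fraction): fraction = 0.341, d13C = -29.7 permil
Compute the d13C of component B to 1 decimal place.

Isotope mass balance: δ_bulk = Σ fᵢ·δᵢ.
-33.2 = 0.096×(-17.2) + 0.284×δ_B + 0.279×(-32.2) + 0.341×(-29.7)
0.284·δ_B = -33.2 − (-20.763) = -12.437
δ_B = -12.437 / 0.284 = -43.79 permil

-43.8 permil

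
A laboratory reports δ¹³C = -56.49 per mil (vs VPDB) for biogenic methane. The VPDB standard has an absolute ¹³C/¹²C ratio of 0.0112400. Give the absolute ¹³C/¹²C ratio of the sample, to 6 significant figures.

0.0106051

R_sample = R_standard × (δ¹³C/1000 + 1)
R_sample = 0.0112400 × (-56.49/1000 + 1) = 0.0112400 × 0.943510
R_sample = 0.0106051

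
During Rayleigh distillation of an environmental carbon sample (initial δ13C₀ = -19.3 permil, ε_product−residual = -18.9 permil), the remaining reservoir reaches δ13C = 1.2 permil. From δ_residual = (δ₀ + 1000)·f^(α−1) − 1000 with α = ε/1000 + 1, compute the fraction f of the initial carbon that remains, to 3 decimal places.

α − 1 = ε/1000 = -0.0189
(δ_res + 1000)/(δ₀ + 1000) = (1.2 + 1000)/(-19.3 + 1000) = 1001.2/980.7 = 1.020903
f = 1.020903^(1/-0.0189) = exp(ln(1.020903)/-0.0189) = exp(0.02069/-0.0189)
f = exp(-1.0946) = 0.3347

0.335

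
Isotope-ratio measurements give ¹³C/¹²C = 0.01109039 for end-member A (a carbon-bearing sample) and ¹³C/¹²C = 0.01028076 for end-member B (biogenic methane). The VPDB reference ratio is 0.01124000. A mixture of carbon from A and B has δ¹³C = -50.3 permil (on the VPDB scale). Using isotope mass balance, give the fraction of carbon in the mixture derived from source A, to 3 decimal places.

0.486

δ_A = (0.01109039/0.01124000 − 1)×1000 = (0.986690 − 1)×1000 = -13.310 permil
δ_B = (0.01028076/0.01124000 − 1)×1000 = (0.914658 − 1)×1000 = -85.342 permil
f_A = (δ_mix − δ_B)/(δ_A − δ_B) = (-50.3 − (-85.342))/(-13.310 − (-85.342))
f_A = 35.042 / 72.031 = 0.4865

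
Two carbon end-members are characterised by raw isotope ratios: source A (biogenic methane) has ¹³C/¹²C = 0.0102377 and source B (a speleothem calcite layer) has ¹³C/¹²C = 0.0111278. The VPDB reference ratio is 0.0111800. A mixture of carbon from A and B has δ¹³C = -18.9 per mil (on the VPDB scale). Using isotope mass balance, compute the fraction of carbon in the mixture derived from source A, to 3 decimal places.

0.179

δ_A = (0.0102377/0.0111800 − 1)×1000 = (0.915716 − 1)×1000 = -84.284 per mil
δ_B = (0.0111278/0.0111800 − 1)×1000 = (0.995331 − 1)×1000 = -4.669 per mil
f_A = (δ_mix − δ_B)/(δ_A − δ_B) = (-18.9 − (-4.669))/(-84.284 − (-4.669))
f_A = -14.231 / -79.615 = 0.1787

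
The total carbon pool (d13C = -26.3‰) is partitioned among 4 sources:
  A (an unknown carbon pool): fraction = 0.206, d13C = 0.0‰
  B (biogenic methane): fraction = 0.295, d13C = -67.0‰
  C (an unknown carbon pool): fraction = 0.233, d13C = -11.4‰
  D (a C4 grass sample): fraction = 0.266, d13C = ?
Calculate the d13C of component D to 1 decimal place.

Isotope mass balance: δ_bulk = Σ fᵢ·δᵢ.
-26.3 = 0.206×(-0.0) + 0.295×(-67.0) + 0.233×(-11.4) + 0.266×δ_D
0.266·δ_D = -26.3 − (-22.421) = -3.879
δ_D = -3.879 / 0.266 = -14.58‰

-14.6‰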